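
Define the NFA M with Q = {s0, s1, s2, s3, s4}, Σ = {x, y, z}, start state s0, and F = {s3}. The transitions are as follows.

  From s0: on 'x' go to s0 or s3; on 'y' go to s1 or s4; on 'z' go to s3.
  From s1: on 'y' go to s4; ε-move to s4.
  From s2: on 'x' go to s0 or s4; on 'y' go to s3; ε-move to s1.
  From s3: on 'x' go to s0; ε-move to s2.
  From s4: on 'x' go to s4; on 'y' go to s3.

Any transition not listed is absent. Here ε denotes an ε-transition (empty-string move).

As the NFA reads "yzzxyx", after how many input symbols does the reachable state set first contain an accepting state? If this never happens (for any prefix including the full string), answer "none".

none

Start in {s0}.
Read 'y': {s0} → {s1, s4}.
Read 'z': {s1, s4} → ∅.
The set is empty and remains empty for the remaining 4 symbols.
No reachable set along the way intersects F.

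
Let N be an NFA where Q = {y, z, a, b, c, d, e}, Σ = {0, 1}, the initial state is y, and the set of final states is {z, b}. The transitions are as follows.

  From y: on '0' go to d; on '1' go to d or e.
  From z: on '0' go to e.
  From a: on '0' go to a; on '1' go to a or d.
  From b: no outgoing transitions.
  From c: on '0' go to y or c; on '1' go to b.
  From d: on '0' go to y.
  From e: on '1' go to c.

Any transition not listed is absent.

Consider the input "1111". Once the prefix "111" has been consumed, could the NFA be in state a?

No

Start in {y}.
Read '1': y→{d, e}; now {d, e}.
Read '1': d→∅, e→{c}; now {c}.
Read '1': c→{b}; now {b}.
State a is not in {b}.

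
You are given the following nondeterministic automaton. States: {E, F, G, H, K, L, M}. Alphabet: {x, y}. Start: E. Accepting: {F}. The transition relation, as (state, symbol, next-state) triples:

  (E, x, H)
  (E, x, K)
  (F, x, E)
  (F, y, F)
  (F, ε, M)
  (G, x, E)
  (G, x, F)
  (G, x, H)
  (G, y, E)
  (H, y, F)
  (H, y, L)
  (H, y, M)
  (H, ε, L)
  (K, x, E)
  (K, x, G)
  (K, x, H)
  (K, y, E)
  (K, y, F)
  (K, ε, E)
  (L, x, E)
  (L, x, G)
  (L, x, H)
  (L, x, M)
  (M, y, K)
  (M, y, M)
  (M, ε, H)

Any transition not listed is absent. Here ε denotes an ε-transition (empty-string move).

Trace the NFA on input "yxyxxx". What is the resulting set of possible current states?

∅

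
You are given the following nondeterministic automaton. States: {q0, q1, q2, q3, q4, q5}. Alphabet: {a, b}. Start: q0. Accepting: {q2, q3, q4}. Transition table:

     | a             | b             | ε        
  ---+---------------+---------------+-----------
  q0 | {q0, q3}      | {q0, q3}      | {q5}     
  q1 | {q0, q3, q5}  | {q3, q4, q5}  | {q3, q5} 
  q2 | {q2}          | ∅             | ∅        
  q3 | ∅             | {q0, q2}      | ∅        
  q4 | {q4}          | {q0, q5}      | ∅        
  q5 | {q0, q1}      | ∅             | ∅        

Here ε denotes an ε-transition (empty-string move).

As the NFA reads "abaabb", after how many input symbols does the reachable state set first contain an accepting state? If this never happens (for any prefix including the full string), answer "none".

1

Start: ε-closure({q0}) = {q0, q5}.
Read 'a': {q0, q5} → {q0, q1, q3, q5}.
None of the earlier sets intersect F, but {q0, q1, q3, q5} does.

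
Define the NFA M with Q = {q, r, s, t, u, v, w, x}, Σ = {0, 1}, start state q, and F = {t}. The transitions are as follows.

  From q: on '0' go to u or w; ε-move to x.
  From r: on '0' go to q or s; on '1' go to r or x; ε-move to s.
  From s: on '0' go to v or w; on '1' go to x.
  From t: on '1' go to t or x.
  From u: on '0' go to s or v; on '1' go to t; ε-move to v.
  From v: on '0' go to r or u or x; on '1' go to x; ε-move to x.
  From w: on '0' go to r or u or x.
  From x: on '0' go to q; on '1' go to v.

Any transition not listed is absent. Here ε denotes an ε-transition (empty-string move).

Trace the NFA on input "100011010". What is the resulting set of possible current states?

{q, r, s, u, v, w, x}

Start: ε-closure({q}) = {q, x}.
Read '1': q→∅, x→{v}; union {v}; ε-closure = {v, x}.
Read '0': v→{r, u, x}, x→{q}; union {q, r, u, x}; ε-closure = {q, r, s, u, v, x}.
Read '0': q→{u, w}, r→{q, s}, s→{v, w}, u→{s, v}, v→{r, u, x}, x→{q}; now {q, r, s, u, v, w, x}.
Read '0': q→{u, w}, r→{q, s}, s→{v, w}, u→{s, v}, v→{r, u, x}, w→{r, u, x}, x→{q}; now {q, r, s, u, v, w, x}.
Read '1': q→∅, r→{r, x}, s→{x}, u→{t}, v→{x}, w→∅, x→{v}; union {r, t, v, x}; ε-closure = {r, s, t, v, x}.
Read '1': r→{r, x}, s→{x}, t→{t, x}, v→{x}, x→{v}; union {r, t, v, x}; ε-closure = {r, s, t, v, x}.
Read '0': r→{q, s}, s→{v, w}, t→∅, v→{r, u, x}, x→{q}; now {q, r, s, u, v, w, x}.
Read '1': q→∅, r→{r, x}, s→{x}, u→{t}, v→{x}, w→∅, x→{v}; union {r, t, v, x}; ε-closure = {r, s, t, v, x}.
Read '0': r→{q, s}, s→{v, w}, t→∅, v→{r, u, x}, x→{q}; now {q, r, s, u, v, w, x}.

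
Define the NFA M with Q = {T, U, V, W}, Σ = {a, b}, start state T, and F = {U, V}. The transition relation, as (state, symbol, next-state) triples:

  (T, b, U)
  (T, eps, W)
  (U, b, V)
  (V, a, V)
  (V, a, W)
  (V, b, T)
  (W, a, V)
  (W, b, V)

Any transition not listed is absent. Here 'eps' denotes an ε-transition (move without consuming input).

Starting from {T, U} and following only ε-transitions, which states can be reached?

Begin with {T, U}.
ε-move T → W; add W.

{T, U, W}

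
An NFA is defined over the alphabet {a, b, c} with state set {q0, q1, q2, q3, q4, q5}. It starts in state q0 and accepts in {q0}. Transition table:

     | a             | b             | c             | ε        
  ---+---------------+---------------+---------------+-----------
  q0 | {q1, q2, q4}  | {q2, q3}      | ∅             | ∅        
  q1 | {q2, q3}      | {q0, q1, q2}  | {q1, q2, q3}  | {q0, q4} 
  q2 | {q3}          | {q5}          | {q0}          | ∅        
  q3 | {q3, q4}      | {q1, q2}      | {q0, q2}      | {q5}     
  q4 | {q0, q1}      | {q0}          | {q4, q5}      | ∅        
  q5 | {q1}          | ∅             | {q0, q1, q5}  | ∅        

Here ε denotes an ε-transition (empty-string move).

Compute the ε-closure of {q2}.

Begin with {q2}.
No ε-moves leave this set, so the closure equals the set itself.

{q2}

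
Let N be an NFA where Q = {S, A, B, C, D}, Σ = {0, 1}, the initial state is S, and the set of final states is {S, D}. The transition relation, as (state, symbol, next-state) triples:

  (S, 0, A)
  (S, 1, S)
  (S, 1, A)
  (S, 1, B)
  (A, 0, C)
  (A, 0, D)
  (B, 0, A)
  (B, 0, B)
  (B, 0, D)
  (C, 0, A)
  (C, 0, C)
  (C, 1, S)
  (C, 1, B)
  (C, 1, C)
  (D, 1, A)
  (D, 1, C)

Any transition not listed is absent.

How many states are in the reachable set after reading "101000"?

4

Start in {S}.
Read '1': {S} → {S, A, B}.
Read '0': {S, A, B} → {A, B, C, D}.
Read '1': {A, B, C, D} → {S, A, B, C}.
Read '0': {S, A, B, C} → {A, B, C, D}.
Read '0': {A, B, C, D} → {A, B, C, D}.
Read '0': {A, B, C, D} → {A, B, C, D}.
That set has 4 states.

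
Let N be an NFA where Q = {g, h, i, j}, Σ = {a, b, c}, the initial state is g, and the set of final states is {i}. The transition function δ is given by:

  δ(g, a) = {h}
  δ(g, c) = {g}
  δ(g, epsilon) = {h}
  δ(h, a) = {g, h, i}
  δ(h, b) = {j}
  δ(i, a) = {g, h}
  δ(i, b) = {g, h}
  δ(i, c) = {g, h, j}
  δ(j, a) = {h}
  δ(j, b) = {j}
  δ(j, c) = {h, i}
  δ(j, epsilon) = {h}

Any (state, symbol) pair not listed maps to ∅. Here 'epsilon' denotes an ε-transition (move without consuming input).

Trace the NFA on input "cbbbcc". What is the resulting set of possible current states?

Start: ε-closure({g}) = {g, h}.
Read 'c': g→{g}, h→∅; union {g}; ε-closure = {g, h}.
Read 'b': g→∅, h→{j}; union {j}; ε-closure = {h, j}.
Read 'b': h→{j}, j→{j}; union {j}; ε-closure = {h, j}.
Read 'b': h→{j}, j→{j}; union {j}; ε-closure = {h, j}.
Read 'c': h→∅, j→{h, i}; now {h, i}.
Read 'c': h→∅, i→{g, h, j}; now {g, h, j}.

{g, h, j}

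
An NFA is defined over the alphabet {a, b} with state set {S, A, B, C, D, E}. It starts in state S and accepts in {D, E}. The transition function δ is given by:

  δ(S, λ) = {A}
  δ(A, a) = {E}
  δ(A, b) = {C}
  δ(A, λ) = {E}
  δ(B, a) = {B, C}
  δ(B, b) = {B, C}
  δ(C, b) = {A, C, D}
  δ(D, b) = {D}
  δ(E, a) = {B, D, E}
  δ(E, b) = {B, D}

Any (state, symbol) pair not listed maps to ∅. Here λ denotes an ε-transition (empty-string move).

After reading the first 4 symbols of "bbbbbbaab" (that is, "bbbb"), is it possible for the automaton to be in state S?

Start: ε-closure({S}) = {S, A, E}.
Read 'b': {S, A, E} → {B, C, D}.
Read 'b': {B, C, D} → {A, B, C, D, E}.
Read 'b': {A, B, C, D, E} → {A, B, C, D, E}.
Read 'b': {A, B, C, D, E} → {A, B, C, D, E}.
State S is not in {A, B, C, D, E}.

No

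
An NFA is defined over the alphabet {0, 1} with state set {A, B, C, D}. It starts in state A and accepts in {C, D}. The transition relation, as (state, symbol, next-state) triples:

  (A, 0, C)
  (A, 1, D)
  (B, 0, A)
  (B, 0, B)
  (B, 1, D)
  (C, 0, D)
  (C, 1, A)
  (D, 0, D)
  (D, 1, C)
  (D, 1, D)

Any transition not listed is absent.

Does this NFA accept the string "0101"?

No

Start in {A}.
Read '0': {A} → {C}.
Read '1': {C} → {A}.
Read '0': {A} → {C}.
Read '1': {C} → {A}.
The final set {A} contains no accepting state.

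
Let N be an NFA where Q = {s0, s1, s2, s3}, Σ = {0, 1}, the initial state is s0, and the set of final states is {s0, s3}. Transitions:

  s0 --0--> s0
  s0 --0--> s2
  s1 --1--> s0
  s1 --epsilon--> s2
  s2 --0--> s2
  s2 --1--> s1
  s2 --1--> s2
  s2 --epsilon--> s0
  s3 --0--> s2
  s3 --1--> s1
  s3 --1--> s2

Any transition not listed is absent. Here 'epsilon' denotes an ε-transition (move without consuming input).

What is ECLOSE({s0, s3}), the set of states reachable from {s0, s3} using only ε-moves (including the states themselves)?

Begin with {s0, s3}.
No ε-moves leave this set, so the closure equals the set itself.

{s0, s3}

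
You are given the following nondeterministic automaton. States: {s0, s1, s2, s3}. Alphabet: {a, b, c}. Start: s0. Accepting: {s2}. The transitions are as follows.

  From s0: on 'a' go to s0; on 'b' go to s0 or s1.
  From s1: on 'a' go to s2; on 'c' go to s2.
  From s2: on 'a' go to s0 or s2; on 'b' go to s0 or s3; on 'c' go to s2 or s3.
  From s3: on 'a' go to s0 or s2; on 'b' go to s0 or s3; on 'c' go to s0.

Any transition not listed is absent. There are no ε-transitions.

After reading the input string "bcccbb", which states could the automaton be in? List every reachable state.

{s0, s1, s3}

Start in {s0}.
Read 'b': s0→{s0, s1}; now {s0, s1}.
Read 'c': s0→∅, s1→{s2}; now {s2}.
Read 'c': s2→{s2, s3}; now {s2, s3}.
Read 'c': s2→{s2, s3}, s3→{s0}; now {s0, s2, s3}.
Read 'b': s0→{s0, s1}, s2→{s0, s3}, s3→{s0, s3}; now {s0, s1, s3}.
Read 'b': s0→{s0, s1}, s1→∅, s3→{s0, s3}; now {s0, s1, s3}.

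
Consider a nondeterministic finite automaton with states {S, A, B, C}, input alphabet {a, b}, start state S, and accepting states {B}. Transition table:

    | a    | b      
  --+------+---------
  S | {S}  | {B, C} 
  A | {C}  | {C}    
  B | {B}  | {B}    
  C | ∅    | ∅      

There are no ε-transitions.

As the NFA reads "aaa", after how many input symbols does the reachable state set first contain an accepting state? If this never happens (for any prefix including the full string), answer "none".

Start in {S}.
Read 'a': S→{S}; now {S}.
Read 'a': S→{S}; now {S}.
Read 'a': S→{S}; now {S}.
No reachable set along the way intersects F.

none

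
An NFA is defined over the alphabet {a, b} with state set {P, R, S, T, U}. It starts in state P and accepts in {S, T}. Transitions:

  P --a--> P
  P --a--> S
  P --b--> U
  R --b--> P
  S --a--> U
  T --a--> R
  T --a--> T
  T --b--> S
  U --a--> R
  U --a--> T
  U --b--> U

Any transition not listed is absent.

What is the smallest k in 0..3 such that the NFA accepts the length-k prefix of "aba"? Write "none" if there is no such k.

1

Start in {P}.
Read 'a': {P} → {P, S}.
None of the earlier sets intersect F, but {P, S} does.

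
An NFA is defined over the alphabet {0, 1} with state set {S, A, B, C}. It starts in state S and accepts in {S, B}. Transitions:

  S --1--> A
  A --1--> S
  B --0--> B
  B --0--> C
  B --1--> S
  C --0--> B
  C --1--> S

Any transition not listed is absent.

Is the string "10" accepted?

Start in {S}.
Read '1': S→{A}; now {A}.
Read '0': A→∅; now ∅.
The final set ∅ contains no accepting state.

No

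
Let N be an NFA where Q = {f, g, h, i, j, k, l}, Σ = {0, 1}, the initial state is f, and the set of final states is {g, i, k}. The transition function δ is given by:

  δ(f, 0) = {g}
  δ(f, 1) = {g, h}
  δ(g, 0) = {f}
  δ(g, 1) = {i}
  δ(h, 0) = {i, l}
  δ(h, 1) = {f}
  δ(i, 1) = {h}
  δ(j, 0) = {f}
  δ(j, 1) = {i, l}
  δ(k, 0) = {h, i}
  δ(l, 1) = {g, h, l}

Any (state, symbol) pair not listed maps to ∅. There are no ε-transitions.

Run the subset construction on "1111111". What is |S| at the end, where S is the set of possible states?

2

Start in {f}.
Read '1': {f} → {g, h}.
Read '1': {g, h} → {f, i}.
Read '1': {f, i} → {g, h}.
Read '1': {g, h} → {f, i}.
Read '1': {f, i} → {g, h}.
Read '1': {g, h} → {f, i}.
Read '1': {f, i} → {g, h}.
That set has 2 states.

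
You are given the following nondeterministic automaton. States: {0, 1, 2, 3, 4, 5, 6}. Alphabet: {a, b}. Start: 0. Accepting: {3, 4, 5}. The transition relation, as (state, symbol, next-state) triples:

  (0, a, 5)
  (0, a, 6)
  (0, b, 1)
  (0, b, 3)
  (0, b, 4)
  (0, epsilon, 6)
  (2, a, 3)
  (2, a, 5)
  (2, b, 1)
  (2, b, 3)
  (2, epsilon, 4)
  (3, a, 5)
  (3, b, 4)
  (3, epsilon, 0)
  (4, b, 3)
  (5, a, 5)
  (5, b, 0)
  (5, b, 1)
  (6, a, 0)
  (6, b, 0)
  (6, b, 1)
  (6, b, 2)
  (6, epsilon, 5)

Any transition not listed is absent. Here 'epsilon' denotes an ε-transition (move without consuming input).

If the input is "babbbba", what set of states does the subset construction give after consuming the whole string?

Start: ε-closure({0}) = {0, 5, 6}.
Read 'b': 0→{1, 3, 4}, 5→{0, 1}, 6→{0, 1, 2}; union {0, 1, 2, 3, 4}; ε-closure = {0, 1, 2, 3, 4, 5, 6}.
Read 'a': 0→{5, 6}, 1→∅, 2→{3, 5}, 3→{5}, 4→∅, 5→{5}, 6→{0}; now {0, 3, 5, 6}.
Read 'b': 0→{1, 3, 4}, 3→{4}, 5→{0, 1}, 6→{0, 1, 2}; union {0, 1, 2, 3, 4}; ε-closure = {0, 1, 2, 3, 4, 5, 6}.
Read 'b': 0→{1, 3, 4}, 1→∅, 2→{1, 3}, 3→{4}, 4→{3}, 5→{0, 1}, 6→{0, 1, 2}; union {0, 1, 2, 3, 4}; ε-closure = {0, 1, 2, 3, 4, 5, 6}.
Read 'b': 0→{1, 3, 4}, 1→∅, 2→{1, 3}, 3→{4}, 4→{3}, 5→{0, 1}, 6→{0, 1, 2}; union {0, 1, 2, 3, 4}; ε-closure = {0, 1, 2, 3, 4, 5, 6}.
Read 'b': 0→{1, 3, 4}, 1→∅, 2→{1, 3}, 3→{4}, 4→{3}, 5→{0, 1}, 6→{0, 1, 2}; union {0, 1, 2, 3, 4}; ε-closure = {0, 1, 2, 3, 4, 5, 6}.
Read 'a': 0→{5, 6}, 1→∅, 2→{3, 5}, 3→{5}, 4→∅, 5→{5}, 6→{0}; now {0, 3, 5, 6}.

{0, 3, 5, 6}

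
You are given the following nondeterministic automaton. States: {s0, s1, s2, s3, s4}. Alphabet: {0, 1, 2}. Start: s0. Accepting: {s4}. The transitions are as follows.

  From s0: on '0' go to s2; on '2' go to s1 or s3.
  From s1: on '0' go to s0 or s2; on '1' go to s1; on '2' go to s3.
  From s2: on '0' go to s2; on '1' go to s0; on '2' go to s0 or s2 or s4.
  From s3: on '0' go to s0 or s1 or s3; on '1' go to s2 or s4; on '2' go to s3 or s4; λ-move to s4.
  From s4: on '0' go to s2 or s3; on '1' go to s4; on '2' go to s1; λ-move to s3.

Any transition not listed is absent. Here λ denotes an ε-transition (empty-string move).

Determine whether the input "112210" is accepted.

Start in {s0}.
Read '1': s0→∅; now ∅.
The set is empty and remains empty for the remaining 5 symbols.
The final set ∅ contains no accepting state.

No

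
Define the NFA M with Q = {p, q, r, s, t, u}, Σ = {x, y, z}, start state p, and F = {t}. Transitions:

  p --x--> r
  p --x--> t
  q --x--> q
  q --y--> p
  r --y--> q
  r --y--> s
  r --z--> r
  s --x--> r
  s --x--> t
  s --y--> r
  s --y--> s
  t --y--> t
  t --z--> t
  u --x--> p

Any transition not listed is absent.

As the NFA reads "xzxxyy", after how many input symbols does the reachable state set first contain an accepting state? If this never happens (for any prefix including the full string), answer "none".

1

Start in {p}.
Read 'x': p→{r, t}; now {r, t}.
None of the earlier sets intersect F, but {r, t} does.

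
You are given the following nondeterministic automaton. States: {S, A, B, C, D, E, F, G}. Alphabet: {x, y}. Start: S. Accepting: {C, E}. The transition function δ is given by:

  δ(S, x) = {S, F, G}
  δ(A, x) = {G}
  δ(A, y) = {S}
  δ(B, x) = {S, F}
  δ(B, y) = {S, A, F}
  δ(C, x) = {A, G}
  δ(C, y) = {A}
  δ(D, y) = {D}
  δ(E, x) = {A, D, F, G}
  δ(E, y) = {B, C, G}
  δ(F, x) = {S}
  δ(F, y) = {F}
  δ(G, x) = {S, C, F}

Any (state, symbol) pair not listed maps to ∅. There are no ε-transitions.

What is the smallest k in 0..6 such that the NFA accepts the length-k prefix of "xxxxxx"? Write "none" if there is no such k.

Start in {S}.
Read 'x': S→{S, F, G}; now {S, F, G}.
Read 'x': S→{S, F, G}, F→{S}, G→{S, C, F}; now {S, C, F, G}.
None of the earlier sets intersect F, but {S, C, F, G} does.

2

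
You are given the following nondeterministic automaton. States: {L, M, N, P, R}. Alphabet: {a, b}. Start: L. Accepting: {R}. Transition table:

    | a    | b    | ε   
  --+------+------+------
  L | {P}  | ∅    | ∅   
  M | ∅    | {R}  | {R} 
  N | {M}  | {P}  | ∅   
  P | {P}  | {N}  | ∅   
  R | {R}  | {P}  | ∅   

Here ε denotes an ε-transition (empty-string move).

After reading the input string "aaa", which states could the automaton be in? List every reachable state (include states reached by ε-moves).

Start in {L}.
Read 'a': L→{P}; now {P}.
Read 'a': P→{P}; now {P}.
Read 'a': P→{P}; now {P}.

{P}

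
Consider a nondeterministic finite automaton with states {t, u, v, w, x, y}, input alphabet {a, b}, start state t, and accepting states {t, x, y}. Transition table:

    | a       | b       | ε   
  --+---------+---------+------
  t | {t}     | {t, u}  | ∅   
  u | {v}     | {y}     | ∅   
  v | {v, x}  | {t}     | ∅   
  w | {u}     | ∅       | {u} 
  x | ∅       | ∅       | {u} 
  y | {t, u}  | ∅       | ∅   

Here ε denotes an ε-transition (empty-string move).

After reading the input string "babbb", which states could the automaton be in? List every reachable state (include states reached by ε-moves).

{t, u, y}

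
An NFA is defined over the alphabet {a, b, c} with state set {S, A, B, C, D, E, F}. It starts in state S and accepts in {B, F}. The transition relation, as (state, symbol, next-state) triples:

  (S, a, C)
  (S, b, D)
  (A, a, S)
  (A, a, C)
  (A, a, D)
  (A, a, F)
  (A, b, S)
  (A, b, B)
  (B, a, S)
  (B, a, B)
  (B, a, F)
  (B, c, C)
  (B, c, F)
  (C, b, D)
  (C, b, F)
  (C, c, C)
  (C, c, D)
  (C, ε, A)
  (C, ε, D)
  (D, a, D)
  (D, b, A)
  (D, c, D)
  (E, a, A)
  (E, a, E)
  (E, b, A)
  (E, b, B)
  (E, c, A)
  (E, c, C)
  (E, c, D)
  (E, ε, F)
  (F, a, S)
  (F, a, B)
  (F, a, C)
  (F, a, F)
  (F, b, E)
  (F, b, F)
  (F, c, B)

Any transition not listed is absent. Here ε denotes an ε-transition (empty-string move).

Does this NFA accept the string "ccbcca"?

No

Start in {S}.
Read 'c': S→∅; now ∅.
The set is empty and remains empty for the remaining 5 symbols.
The final set ∅ contains no accepting state.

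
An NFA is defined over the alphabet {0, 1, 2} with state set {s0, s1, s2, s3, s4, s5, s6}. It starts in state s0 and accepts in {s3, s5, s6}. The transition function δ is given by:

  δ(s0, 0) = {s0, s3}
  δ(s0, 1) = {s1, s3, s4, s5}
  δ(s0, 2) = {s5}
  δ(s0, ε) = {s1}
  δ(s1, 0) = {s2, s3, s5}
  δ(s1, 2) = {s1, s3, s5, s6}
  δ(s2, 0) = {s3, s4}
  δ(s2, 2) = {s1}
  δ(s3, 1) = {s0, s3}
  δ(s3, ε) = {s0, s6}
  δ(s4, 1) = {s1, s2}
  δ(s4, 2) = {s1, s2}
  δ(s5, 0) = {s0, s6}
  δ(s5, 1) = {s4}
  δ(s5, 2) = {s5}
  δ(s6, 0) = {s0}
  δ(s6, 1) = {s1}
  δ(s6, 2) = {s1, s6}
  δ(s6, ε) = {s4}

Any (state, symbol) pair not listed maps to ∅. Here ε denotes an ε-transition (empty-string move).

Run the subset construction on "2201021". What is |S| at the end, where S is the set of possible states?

Start: ε-closure({s0}) = {s0, s1}.
Read '2': s0→{s5}, s1→{s1, s3, s5, s6}; union {s1, s3, s5, s6}; ε-closure = {s0, s1, s3, s4, s5, s6}.
Read '2': s0→{s5}, s1→{s1, s3, s5, s6}, s3→∅, s4→{s1, s2}, s5→{s5}, s6→{s1, s6}; union {s1, s2, s3, s5, s6}; ε-closure = {s0, s1, s2, s3, s4, s5, s6}.
Read '0': s0→{s0, s3}, s1→{s2, s3, s5}, s2→{s3, s4}, s3→∅, s4→∅, s5→{s0, s6}, s6→{s0}; union {s0, s2, s3, s4, s5, s6}; ε-closure = {s0, s1, s2, s3, s4, s5, s6}.
Read '1': s0→{s1, s3, s4, s5}, s1→∅, s2→∅, s3→{s0, s3}, s4→{s1, s2}, s5→{s4}, s6→{s1}; union {s0, s1, s2, s3, s4, s5}; ε-closure = {s0, s1, s2, s3, s4, s5, s6}.
Read '0': s0→{s0, s3}, s1→{s2, s3, s5}, s2→{s3, s4}, s3→∅, s4→∅, s5→{s0, s6}, s6→{s0}; union {s0, s2, s3, s4, s5, s6}; ε-closure = {s0, s1, s2, s3, s4, s5, s6}.
Read '2': s0→{s5}, s1→{s1, s3, s5, s6}, s2→{s1}, s3→∅, s4→{s1, s2}, s5→{s5}, s6→{s1, s6}; union {s1, s2, s3, s5, s6}; ε-closure = {s0, s1, s2, s3, s4, s5, s6}.
Read '1': s0→{s1, s3, s4, s5}, s1→∅, s2→∅, s3→{s0, s3}, s4→{s1, s2}, s5→{s4}, s6→{s1}; union {s0, s1, s2, s3, s4, s5}; ε-closure = {s0, s1, s2, s3, s4, s5, s6}.
That set has 7 states.

7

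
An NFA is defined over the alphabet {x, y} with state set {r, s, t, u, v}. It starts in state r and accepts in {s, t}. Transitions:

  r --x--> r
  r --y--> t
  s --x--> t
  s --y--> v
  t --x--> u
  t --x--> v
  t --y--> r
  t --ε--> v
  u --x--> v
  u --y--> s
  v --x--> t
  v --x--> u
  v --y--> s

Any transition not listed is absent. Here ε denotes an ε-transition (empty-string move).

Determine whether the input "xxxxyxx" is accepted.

Yes

Start in {r}.
Read 'x': r→{r}; now {r}.
Read 'x': r→{r}; now {r}.
Read 'x': r→{r}; now {r}.
Read 'x': r→{r}; now {r}.
Read 'y': r→{t}; union {t}; ε-closure = {t, v}.
Read 'x': t→{u, v}, v→{t, u}; now {t, u, v}.
Read 'x': t→{u, v}, u→{v}, v→{t, u}; now {t, u, v}.
The final set {t, u, v} contains the accepting state t.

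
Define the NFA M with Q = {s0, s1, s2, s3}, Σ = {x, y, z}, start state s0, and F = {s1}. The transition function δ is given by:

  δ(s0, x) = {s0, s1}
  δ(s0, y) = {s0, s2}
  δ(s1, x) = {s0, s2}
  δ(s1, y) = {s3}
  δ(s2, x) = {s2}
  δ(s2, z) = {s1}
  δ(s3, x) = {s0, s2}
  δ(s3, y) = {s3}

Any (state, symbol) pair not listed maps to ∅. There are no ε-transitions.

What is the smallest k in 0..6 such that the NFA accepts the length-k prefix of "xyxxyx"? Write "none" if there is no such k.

Start in {s0}.
Read 'x': {s0} → {s0, s1}.
None of the earlier sets intersect F, but {s0, s1} does.

1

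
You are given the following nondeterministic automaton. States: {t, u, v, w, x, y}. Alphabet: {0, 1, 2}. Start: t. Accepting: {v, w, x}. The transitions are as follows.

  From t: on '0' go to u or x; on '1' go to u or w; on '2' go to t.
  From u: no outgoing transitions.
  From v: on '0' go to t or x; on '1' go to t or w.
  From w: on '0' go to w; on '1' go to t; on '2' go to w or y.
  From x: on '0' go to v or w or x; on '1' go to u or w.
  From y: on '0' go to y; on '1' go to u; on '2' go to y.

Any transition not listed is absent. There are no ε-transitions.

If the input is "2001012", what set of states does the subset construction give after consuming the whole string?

{t, w, y}

Start in {t}.
Read '2': {t} → {t}.
Read '0': {t} → {u, x}.
Read '0': {u, x} → {v, w, x}.
Read '1': {v, w, x} → {t, u, w}.
Read '0': {t, u, w} → {u, w, x}.
Read '1': {u, w, x} → {t, u, w}.
Read '2': {t, u, w} → {t, w, y}.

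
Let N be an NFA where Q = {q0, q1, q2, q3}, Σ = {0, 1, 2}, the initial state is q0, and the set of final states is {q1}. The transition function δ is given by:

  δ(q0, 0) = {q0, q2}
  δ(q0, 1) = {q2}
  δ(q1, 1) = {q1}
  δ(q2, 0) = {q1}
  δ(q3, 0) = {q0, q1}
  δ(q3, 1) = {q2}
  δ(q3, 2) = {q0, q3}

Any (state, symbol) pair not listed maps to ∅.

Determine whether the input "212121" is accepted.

Start in {q0}.
Read '2': q0→∅; now ∅.
The set is empty and remains empty for the remaining 5 symbols.
The final set ∅ contains no accepting state.

No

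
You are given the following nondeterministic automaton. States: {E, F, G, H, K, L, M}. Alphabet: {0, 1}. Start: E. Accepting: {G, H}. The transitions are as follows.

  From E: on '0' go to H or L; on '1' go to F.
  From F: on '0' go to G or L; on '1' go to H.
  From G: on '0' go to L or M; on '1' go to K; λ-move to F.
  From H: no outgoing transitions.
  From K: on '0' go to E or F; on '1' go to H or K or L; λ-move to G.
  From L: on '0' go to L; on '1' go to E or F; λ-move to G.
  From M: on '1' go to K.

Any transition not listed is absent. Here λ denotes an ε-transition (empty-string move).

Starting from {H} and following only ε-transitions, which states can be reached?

{H}

Begin with {H}.
No ε-moves leave this set, so the closure equals the set itself.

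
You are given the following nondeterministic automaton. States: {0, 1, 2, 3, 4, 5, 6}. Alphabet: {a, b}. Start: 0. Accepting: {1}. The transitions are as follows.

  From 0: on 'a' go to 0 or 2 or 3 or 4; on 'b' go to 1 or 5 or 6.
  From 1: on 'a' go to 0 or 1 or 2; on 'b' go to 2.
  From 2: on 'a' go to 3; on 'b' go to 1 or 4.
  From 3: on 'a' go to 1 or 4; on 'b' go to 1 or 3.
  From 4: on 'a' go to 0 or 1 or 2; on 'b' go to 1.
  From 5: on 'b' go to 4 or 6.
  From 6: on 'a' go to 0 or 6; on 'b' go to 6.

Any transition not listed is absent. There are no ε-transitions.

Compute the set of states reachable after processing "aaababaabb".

{1, 2, 3, 4, 6}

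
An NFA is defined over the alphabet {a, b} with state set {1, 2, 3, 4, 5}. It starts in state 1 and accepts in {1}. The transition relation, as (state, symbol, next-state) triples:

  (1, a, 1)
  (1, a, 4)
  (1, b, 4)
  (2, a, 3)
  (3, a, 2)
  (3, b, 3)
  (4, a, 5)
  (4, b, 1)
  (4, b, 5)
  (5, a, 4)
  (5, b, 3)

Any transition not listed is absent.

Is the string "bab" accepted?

No

Start in {1}.
Read 'b': {1} → {4}.
Read 'a': {4} → {5}.
Read 'b': {5} → {3}.
The final set {3} contains no accepting state.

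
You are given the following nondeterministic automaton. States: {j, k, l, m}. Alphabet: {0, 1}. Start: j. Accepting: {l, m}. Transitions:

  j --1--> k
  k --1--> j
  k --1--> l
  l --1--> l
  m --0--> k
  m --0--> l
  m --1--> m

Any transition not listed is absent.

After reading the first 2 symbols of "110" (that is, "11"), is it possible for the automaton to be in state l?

Start in {j}.
Read '1': j→{k}; now {k}.
Read '1': k→{j, l}; now {j, l}.
State l is in {j, l}.

Yes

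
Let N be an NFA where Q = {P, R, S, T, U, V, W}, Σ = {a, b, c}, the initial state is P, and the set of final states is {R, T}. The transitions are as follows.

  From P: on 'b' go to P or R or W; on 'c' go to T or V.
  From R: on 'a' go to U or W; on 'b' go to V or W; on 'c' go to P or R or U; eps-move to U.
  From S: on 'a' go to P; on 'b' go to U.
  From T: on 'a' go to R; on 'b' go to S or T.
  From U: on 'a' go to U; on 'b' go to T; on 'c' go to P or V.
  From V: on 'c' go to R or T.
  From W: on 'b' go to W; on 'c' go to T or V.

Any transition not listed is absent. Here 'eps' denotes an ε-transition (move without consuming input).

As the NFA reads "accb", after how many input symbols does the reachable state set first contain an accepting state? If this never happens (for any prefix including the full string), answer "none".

none

Start in {P}.
Read 'a': {P} → ∅.
The set is empty and remains empty for the remaining 3 symbols.
No reachable set along the way intersects F.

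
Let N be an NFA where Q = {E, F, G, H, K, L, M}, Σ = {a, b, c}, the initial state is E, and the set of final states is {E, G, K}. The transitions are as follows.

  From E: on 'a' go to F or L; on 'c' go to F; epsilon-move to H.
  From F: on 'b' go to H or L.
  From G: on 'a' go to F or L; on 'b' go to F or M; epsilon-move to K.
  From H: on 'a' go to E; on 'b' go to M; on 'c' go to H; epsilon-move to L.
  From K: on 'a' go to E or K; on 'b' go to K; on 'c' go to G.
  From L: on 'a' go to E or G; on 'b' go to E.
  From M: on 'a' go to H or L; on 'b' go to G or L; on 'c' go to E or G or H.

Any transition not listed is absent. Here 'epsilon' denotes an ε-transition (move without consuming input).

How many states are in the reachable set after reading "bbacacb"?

6

Start: ε-closure({E}) = {E, H, L}.
Read 'b': {E, H, L} → {E, H, L, M}.
Read 'b': {E, H, L, M} → {E, G, H, K, L, M}.
Read 'a': {E, G, H, K, L, M} → {E, F, G, H, K, L}.
Read 'c': {E, F, G, H, K, L} → {F, G, H, K, L}.
Read 'a': {F, G, H, K, L} → {E, F, G, H, K, L}.
Read 'c': {E, F, G, H, K, L} → {F, G, H, K, L}.
Read 'b': {F, G, H, K, L} → {E, F, H, K, L, M}.
That set has 6 states.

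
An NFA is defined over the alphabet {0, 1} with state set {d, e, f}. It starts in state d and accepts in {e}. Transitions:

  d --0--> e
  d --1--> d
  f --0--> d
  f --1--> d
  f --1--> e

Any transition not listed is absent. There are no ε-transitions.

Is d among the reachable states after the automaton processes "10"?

Start in {d}.
Read '1': d→{d}; now {d}.
Read '0': d→{e}; now {e}.
State d is not in {e}.

No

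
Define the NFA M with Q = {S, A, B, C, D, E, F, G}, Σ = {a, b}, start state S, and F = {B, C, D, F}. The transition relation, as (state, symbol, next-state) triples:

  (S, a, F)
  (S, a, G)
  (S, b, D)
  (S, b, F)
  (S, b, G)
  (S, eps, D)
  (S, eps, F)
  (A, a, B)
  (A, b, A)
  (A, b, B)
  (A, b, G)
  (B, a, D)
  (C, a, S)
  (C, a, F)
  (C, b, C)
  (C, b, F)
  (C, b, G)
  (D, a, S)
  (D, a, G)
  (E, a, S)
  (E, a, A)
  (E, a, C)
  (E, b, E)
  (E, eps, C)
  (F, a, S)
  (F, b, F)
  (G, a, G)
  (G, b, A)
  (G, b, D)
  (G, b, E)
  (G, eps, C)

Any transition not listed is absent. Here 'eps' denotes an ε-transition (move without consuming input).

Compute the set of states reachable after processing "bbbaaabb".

Start: ε-closure({S}) = {S, D, F}.
Read 'b': {S, D, F} → {C, D, F, G}.
Read 'b': {C, D, F, G} → {A, C, D, E, F, G}.
Read 'b': {A, C, D, E, F, G} → {A, B, C, D, E, F, G}.
Read 'a': {A, B, C, D, E, F, G} → {S, A, B, C, D, F, G}.
Read 'a': {S, A, B, C, D, F, G} → {S, B, C, D, F, G}.
Read 'a': {S, B, C, D, F, G} → {S, C, D, F, G}.
Read 'b': {S, C, D, F, G} → {A, C, D, E, F, G}.
Read 'b': {A, C, D, E, F, G} → {A, B, C, D, E, F, G}.

{A, B, C, D, E, F, G}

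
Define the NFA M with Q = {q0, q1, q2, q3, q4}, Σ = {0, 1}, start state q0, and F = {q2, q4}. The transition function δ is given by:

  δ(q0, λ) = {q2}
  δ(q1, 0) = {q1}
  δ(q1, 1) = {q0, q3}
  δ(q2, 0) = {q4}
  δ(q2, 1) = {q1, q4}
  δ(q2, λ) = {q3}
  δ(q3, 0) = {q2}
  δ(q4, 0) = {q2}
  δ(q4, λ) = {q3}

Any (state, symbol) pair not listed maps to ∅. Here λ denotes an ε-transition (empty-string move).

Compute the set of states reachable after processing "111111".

{q0, q2, q3}

Start: ε-closure({q0}) = {q0, q2, q3}.
Read '1': {q0, q2, q3} → {q1, q3, q4}.
Read '1': {q1, q3, q4} → {q0, q2, q3}.
Read '1': {q0, q2, q3} → {q1, q3, q4}.
Read '1': {q1, q3, q4} → {q0, q2, q3}.
Read '1': {q0, q2, q3} → {q1, q3, q4}.
Read '1': {q1, q3, q4} → {q0, q2, q3}.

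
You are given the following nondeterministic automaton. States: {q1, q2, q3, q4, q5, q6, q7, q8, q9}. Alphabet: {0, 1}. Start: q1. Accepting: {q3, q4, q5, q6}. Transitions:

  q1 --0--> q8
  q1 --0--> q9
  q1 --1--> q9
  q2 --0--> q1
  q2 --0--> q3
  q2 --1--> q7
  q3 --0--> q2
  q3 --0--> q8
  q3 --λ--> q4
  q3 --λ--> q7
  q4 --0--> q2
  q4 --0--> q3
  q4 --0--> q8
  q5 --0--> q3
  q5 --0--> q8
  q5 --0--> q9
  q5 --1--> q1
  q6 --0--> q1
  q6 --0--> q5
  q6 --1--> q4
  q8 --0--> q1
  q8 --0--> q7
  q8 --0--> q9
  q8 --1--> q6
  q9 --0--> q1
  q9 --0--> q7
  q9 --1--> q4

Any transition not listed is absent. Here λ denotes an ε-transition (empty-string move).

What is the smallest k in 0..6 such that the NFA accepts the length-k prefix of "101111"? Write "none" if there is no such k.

Start in {q1}.
Read '1': {q1} → {q9}.
Read '0': {q9} → {q1, q7}.
Read '1': {q1, q7} → {q9}.
Read '1': {q9} → {q4}.
None of the earlier sets intersect F, but {q4} does.

4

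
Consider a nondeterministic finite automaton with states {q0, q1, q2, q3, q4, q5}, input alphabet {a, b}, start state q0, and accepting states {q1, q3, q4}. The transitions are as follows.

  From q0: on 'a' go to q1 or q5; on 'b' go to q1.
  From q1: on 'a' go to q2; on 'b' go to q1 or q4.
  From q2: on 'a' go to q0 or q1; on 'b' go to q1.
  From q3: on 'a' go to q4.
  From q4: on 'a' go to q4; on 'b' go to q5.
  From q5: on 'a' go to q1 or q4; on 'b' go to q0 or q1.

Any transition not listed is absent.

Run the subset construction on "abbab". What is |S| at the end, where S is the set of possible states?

Start in {q0}.
Read 'a': {q0} → {q1, q5}.
Read 'b': {q1, q5} → {q0, q1, q4}.
Read 'b': {q0, q1, q4} → {q1, q4, q5}.
Read 'a': {q1, q4, q5} → {q1, q2, q4}.
Read 'b': {q1, q2, q4} → {q1, q4, q5}.
That set has 3 states.

3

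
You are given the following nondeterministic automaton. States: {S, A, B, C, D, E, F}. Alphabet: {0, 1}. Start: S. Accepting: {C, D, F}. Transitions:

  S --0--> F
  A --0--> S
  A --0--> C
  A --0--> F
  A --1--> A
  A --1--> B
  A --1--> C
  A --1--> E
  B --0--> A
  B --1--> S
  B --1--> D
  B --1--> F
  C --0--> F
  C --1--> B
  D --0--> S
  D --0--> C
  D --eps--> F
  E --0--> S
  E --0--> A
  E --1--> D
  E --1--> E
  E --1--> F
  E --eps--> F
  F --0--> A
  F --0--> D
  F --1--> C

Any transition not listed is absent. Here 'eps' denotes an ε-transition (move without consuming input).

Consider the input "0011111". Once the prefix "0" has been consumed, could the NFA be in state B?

Start in {S}.
Read '0': S→{F}; now {F}.
State B is not in {F}.

No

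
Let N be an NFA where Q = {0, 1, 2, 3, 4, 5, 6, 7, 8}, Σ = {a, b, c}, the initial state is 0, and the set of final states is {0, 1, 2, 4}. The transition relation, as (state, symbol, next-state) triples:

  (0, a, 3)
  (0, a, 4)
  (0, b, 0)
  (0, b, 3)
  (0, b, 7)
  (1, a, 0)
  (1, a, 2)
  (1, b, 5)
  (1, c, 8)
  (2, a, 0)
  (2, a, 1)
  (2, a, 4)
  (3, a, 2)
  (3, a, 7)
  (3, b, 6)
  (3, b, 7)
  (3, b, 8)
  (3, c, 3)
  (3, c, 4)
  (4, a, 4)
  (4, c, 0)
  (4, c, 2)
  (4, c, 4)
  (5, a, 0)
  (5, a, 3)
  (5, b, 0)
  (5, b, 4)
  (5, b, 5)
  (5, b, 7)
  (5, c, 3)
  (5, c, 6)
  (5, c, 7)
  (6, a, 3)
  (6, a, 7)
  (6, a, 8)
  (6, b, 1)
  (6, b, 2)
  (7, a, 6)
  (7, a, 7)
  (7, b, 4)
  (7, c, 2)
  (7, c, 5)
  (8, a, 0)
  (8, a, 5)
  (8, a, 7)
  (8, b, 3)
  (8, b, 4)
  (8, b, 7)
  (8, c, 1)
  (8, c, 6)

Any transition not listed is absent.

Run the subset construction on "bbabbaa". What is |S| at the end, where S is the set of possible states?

9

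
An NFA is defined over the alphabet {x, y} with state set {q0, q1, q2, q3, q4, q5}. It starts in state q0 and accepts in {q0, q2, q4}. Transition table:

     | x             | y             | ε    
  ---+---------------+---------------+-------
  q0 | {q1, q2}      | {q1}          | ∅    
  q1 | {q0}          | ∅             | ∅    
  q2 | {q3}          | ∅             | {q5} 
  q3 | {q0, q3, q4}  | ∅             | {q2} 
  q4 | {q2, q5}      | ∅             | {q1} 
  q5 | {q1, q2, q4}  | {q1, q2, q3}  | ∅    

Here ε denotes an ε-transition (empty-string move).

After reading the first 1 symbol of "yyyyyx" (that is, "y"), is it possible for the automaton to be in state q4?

No

Start in {q0}.
Read 'y': q0→{q1}; now {q1}.
State q4 is not in {q1}.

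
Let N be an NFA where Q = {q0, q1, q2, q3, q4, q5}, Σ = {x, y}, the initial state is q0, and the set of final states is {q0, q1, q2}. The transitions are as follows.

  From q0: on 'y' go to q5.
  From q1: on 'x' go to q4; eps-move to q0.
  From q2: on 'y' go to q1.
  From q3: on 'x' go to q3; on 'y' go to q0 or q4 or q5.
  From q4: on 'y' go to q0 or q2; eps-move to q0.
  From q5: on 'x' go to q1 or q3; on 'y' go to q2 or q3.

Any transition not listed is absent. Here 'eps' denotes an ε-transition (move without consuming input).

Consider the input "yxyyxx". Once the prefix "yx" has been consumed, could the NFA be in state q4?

No

Start in {q0}.
Read 'y': {q0} → {q5}.
Read 'x': {q5} → {q0, q1, q3}.
State q4 is not in {q0, q1, q3}.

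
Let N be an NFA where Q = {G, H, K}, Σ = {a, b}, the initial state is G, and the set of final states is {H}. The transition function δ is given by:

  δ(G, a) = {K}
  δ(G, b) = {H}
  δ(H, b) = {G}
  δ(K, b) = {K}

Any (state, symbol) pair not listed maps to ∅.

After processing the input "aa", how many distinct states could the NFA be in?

Start in {G}.
Read 'a': G→{K}; now {K}.
Read 'a': K→∅; now ∅.
That set has 0 states.

0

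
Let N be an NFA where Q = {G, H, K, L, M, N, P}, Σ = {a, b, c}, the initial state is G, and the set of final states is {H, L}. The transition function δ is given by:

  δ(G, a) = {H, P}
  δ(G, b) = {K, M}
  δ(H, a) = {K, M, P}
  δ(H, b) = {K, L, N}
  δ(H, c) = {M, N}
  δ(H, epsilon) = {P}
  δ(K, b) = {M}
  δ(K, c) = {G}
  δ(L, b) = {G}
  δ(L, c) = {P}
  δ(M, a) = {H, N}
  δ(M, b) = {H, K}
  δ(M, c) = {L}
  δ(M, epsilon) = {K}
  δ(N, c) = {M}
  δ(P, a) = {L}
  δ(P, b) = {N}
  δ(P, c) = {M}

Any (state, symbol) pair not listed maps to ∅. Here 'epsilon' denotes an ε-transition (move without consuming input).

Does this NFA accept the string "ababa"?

Start in {G}.
Read 'a': {G} → {H, P}.
Read 'b': {H, P} → {K, L, N}.
Read 'a': {K, L, N} → ∅.
The set is empty and remains empty for the remaining 2 symbols.
The final set ∅ contains no accepting state.

No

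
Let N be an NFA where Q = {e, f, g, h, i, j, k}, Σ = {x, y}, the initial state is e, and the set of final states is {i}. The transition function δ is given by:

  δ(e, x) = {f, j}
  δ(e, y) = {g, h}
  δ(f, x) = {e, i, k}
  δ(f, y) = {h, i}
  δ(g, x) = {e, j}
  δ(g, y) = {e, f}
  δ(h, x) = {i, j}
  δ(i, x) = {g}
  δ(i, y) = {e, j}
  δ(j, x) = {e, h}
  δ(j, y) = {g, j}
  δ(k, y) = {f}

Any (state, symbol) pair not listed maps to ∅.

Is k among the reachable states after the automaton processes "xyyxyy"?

Start in {e}.
Read 'x': {e} → {f, j}.
Read 'y': {f, j} → {g, h, i, j}.
Read 'y': {g, h, i, j} → {e, f, g, j}.
Read 'x': {e, f, g, j} → {e, f, h, i, j, k}.
Read 'y': {e, f, h, i, j, k} → {e, f, g, h, i, j}.
Read 'y': {e, f, g, h, i, j} → {e, f, g, h, i, j}.
State k is not in {e, f, g, h, i, j}.

No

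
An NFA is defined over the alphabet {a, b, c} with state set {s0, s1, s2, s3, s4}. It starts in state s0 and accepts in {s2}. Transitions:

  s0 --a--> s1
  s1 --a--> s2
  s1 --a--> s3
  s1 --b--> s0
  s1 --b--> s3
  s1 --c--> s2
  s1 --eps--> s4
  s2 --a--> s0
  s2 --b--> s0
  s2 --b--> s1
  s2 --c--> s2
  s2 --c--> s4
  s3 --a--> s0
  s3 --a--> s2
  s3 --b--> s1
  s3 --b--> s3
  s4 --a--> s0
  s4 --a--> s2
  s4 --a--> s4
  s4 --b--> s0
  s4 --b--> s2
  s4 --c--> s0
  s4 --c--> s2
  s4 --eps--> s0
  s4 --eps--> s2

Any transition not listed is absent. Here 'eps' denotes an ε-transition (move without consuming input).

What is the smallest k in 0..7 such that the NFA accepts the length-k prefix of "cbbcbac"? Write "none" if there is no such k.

none

Start in {s0}.
Read 'c': {s0} → ∅.
The set is empty and remains empty for the remaining 6 symbols.
No reachable set along the way intersects F.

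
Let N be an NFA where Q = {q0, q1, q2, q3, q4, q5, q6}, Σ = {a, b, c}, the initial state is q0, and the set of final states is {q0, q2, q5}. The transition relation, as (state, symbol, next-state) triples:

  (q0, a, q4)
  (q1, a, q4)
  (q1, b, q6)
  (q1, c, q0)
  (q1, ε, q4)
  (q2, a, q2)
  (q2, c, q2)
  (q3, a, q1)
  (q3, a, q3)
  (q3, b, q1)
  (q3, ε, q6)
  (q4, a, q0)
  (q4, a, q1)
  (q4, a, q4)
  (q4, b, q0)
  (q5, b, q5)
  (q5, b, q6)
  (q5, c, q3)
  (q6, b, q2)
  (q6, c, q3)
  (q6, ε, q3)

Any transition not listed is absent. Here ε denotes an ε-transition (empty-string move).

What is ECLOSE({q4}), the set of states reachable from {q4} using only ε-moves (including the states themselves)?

Begin with {q4}.
No ε-moves leave this set, so the closure equals the set itself.

{q4}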